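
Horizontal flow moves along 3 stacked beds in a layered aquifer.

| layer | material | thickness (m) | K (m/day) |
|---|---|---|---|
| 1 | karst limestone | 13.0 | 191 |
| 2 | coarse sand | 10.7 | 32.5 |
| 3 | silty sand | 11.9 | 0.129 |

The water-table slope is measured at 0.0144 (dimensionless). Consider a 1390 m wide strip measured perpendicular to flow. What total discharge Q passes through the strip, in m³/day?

Flow is parallel to layering, so each bed carries its own Darcy discharge and the transmissivities add.
Σ(K_i·b_i) = 191×13.0 + 32.5×10.7 + 0.129×11.9 = 2832 m²/day.
Hydraulic gradient i = 0.0144.
Q = Σ(K_i·b_i) · W · i = 2832 × 1390 × 0.01440 = 56691 m³/day.

56700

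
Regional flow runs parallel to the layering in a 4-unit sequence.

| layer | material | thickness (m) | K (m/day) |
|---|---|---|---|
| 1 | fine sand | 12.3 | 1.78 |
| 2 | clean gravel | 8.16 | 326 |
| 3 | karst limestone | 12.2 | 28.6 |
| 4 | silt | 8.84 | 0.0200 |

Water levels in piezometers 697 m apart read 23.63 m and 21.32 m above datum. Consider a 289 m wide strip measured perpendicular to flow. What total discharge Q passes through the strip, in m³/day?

Flow is parallel to layering, so each bed carries its own Darcy discharge and the transmissivities add.
Σ(K_i·b_i) = 1.78×12.3 + 326×8.16 + 28.6×12.2 + 0.0200×8.84 = 3031 m²/day.
Hydraulic gradient i = (23.63 − 21.32) / 697 = 2.31 / 697 = 0.003314.
Q = Σ(K_i·b_i) · W · i = 3031 × 289 × 0.003314 = 2903 m³/day.

2900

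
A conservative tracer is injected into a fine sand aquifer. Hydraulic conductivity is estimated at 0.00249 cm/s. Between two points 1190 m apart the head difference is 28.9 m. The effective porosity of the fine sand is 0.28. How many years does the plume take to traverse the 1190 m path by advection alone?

17.5

Convert K: 0.00249 cm/s × 864 = 2.151 m/day.
Hydraulic gradient i = Δh / L = 28.9 / 1190 = 0.02429.
Darcy flux q = K · i = 2.151 × 0.02429 = 0.05225 m/day.
Seepage velocity v = q / n_e = 0.05225 / 0.28 = 0.1866 m/day.
Travel time t = L / v = 1190 / 0.1866 = 6377 days = 17.46 years.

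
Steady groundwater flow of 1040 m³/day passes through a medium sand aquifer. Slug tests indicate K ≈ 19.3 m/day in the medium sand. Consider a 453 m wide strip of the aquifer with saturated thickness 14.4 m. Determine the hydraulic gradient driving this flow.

0.00826

Cross-sectional area A = 453 × 14.4 = 6523 m².
From Q = K·A·i, i = Q / (K·A) = 1040 / (19.30 × 6523) = 0.008261.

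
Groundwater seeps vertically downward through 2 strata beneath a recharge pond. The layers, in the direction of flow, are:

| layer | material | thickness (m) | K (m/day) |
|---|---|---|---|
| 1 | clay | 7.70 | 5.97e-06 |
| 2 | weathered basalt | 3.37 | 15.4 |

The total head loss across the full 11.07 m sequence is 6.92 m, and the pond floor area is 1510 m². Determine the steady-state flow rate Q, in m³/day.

0.00810

Flow is perpendicular to layering, so the layers act in series and the equivalent K is the thickness-weighted harmonic mean.
Total thickness L = 7.70 + 3.37 = 11.07 m.
Σ(b_i/K_i) = 7.70/5.97e-06 + 3.37/15.4 = 1.290e+06 d.
K_eq = L / Σ(b_i/K_i) = 11.07 / 1.290e+06 = 8.583e-06 m/day.
Q = K_eq · A · (Δh/L) = 8.583e-06 × 1510 × (6.92/11.07) = 0.008102 m³/day.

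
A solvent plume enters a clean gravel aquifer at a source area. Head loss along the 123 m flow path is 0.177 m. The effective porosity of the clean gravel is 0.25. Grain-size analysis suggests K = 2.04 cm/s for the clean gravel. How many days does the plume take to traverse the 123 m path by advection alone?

Convert K: 2.04 cm/s × 864 = 1763 m/day.
Hydraulic gradient i = Δh / L = 0.177 / 123 = 0.001439.
Darcy flux q = K · i = 1763 × 0.001439 = 2.536 m/day.
Seepage velocity v = q / n_e = 2.536 / 0.25 = 10.15 m/day.
Travel time t = L / v = 123 / 10.15 = 12.12 days.

12.1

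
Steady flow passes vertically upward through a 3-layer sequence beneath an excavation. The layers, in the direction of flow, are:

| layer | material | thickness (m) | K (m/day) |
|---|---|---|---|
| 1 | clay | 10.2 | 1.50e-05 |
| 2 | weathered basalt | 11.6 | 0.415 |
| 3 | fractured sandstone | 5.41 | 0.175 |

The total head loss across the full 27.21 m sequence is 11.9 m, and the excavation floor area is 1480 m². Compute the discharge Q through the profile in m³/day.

0.0259

Flow is perpendicular to layering, so the layers act in series and the equivalent K is the thickness-weighted harmonic mean.
Total thickness L = 10.2 + 11.6 + 5.41 = 27.21 m.
Σ(b_i/K_i) = 10.2/1.50e-05 + 11.6/0.415 + 5.41/0.175 = 6.801e+05 d.
K_eq = L / Σ(b_i/K_i) = 27.21 / 6.801e+05 = 4.001e-05 m/day.
Q = K_eq · A · (Δh/L) = 4.001e-05 × 1480 × (11.9/27.21) = 0.02590 m³/day.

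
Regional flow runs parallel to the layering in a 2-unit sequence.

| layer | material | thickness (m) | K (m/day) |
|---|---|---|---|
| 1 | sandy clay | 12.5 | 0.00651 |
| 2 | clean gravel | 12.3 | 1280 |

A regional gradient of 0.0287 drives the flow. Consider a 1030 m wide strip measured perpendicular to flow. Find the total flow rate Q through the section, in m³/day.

465000

Flow is parallel to layering, so each bed carries its own Darcy discharge and the transmissivities add.
Σ(K_i·b_i) = 0.00651×12.5 + 1280×12.3 = 15744 m²/day.
Hydraulic gradient i = 0.0287.
Q = Σ(K_i·b_i) · W · i = 15744 × 1030 × 0.02870 = 4.654e+05 m³/day.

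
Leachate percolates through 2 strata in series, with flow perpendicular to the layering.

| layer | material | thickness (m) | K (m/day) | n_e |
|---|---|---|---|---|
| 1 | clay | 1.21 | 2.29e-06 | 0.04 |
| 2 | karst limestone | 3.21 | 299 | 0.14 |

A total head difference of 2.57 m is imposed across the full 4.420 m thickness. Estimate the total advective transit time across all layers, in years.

280

With flow normal to the layers, continuity requires the same specific discharge q through every layer.
Σ(b_i/K_i) = 1.21/2.29e-06 + 3.21/299 = 5.284e+05 d.
q = Δh / Σ(b_i/K_i) = 2.57 / 5.284e+05 = 4.864e-06 m/day.
In each layer the seepage velocity is v_i = q/n_i, so the layer transit time is t_i = b_i·n_i / q:
  layer 1 (clay): t_1 = 1.21 × 0.04 / 4.864e-06 = 9951 d
  layer 2 (karst limestone): t_2 = 3.21 × 0.14 / 4.864e-06 = 92395 d
Total t = Σ t_i = 1.023e+05 days = 280.2 years.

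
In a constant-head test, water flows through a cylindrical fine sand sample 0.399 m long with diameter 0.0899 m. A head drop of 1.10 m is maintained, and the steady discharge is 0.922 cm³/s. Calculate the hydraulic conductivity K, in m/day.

4.55

Cross-sectional area A = π·(d/2)² = π × (0.0899/2)² = 0.006348 m².
Convert discharge: 0.922 cm³/s = 9.220e-07 m³/s.
Darcy's law rearranged: K = Q·L / (A·Δh) = 9.220e-07 × 0.399 / (0.006348 × 1.10) = 5.269e-05 m/s = 4.552 m/day.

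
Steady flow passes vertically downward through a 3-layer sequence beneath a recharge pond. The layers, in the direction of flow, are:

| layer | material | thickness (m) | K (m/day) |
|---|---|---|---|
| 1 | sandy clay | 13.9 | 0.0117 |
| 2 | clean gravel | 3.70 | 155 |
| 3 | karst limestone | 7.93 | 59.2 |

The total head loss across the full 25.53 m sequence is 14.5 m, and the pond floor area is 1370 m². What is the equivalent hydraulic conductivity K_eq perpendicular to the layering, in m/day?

Flow is perpendicular to layering, so the layers act in series and the equivalent K is the thickness-weighted harmonic mean.
Total thickness L = 13.9 + 3.70 + 7.93 = 25.53 m.
Σ(b_i/K_i) = 13.9/0.0117 + 3.70/155 + 7.93/59.2 = 1188 d.
K_eq = L / Σ(b_i/K_i) = 25.53 / 1188 = 0.02149 m/day.

0.0215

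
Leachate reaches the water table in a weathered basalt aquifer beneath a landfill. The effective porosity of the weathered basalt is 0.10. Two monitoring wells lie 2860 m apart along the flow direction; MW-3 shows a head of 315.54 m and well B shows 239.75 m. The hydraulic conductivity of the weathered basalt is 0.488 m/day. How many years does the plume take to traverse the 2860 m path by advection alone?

60.5

Hydraulic gradient i = (315.54 − 239.75) / 2860 = 75.79 / 2860 = 0.02650.
Darcy flux q = K · i = 0.4880 × 0.02650 = 0.01293 m/day.
Seepage velocity v = q / n_e = 0.01293 / 0.10 = 0.1293 m/day.
Travel time t = L / v = 2860 / 0.1293 = 22116 days = 60.55 years.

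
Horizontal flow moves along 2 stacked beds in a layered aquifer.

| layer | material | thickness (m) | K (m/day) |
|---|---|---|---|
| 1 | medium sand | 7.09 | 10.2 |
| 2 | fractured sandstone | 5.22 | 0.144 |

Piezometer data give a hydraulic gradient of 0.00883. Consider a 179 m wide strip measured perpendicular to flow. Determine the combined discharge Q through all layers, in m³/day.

115

Flow is parallel to layering, so each bed carries its own Darcy discharge and the transmissivities add.
Σ(K_i·b_i) = 10.2×7.09 + 0.144×5.22 = 73.07 m²/day.
Hydraulic gradient i = 0.00883.
Q = Σ(K_i·b_i) · W · i = 73.07 × 179 × 0.008830 = 115.5 m³/day.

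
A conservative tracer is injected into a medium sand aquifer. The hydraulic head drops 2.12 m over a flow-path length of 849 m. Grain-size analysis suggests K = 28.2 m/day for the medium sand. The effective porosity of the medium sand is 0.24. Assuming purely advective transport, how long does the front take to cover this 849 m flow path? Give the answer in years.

7.92

Hydraulic gradient i = Δh / L = 2.12 / 849 = 0.002497.
Darcy flux q = K · i = 28.20 × 0.002497 = 0.07042 m/day.
Seepage velocity v = q / n_e = 0.07042 / 0.24 = 0.2934 m/day.
Travel time t = L / v = 849 / 0.2934 = 2894 days = 7.922 years.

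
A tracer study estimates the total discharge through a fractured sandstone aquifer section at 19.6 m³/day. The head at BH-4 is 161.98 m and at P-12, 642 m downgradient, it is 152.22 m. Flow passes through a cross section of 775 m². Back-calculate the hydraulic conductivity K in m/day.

1.66

Hydraulic gradient i = (161.98 − 152.22) / 642 = 9.76 / 642 = 0.01520.
From Q = K·A·i, K = Q / (A·i) = 19.6 / (775.0 × 0.01520) = 1.664 m/day.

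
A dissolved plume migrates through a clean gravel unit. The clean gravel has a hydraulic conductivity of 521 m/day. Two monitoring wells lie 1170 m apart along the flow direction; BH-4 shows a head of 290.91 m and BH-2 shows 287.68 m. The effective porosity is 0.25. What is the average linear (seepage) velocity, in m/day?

Hydraulic gradient i = (290.91 − 287.68) / 1170 = 3.23 / 1170 = 0.002761.
Darcy flux q = K · i = 521.0 × 0.002761 = 1.438 m/day.
Seepage velocity v = q / n_e = 1.438 / 0.25 = 5.753 m/day.

5.75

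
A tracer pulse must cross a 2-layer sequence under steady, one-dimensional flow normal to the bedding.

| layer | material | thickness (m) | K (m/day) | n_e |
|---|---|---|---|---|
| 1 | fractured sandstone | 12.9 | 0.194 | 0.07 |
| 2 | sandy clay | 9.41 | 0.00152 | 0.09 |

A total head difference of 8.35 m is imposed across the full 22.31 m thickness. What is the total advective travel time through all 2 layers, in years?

3.59

With flow normal to the layers, continuity requires the same specific discharge q through every layer.
Σ(b_i/K_i) = 12.9/0.194 + 9.41/0.00152 = 6257 d.
q = Δh / Σ(b_i/K_i) = 8.35 / 6257 = 0.001334 m/day.
In each layer the seepage velocity is v_i = q/n_i, so the layer transit time is t_i = b_i·n_i / q:
  layer 1 (fractured sandstone): t_1 = 12.9 × 0.07 / 0.001334 = 676.7 d
  layer 2 (sandy clay): t_2 = 9.41 × 0.09 / 0.001334 = 634.6 d
Total t = Σ t_i = 1311 days = 3.590 years.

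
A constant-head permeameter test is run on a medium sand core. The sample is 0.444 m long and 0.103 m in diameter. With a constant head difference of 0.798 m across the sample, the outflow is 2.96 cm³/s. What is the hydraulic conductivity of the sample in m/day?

17.1

Cross-sectional area A = π·(d/2)² = π × (0.103/2)² = 0.008332 m².
Convert discharge: 2.96 cm³/s = 2.960e-06 m³/s.
Darcy's law rearranged: K = Q·L / (A·Δh) = 2.960e-06 × 0.444 / (0.008332 × 0.798) = 0.0001977 m/s = 17.08 m/day.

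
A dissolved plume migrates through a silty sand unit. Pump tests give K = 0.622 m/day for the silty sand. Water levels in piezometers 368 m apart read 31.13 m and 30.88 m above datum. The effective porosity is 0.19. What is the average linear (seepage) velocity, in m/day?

0.00222

Hydraulic gradient i = (31.13 − 30.88) / 368 = 0.25 / 368 = 0.0006793.
Darcy flux q = K · i = 0.6220 × 0.0006793 = 0.0004226 m/day.
Seepage velocity v = q / n_e = 0.0004226 / 0.19 = 0.002224 m/day.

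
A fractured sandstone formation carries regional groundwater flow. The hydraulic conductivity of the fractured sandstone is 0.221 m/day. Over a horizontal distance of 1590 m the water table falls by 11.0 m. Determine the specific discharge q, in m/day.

Hydraulic gradient i = Δh / L = 11.0 / 1590 = 0.006918.
Specific discharge q = K · i = 0.2210 × 0.006918 = 0.001529 m/day.

0.00153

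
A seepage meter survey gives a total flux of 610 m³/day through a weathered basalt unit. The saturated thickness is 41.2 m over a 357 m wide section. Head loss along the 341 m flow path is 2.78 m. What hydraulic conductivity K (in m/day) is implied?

5.09

Cross-sectional area A = 357 × 41.2 = 14708 m².
Hydraulic gradient i = Δh / L = 2.78 / 341 = 0.008152.
From Q = K·A·i, K = Q / (A·i) = 610 / (14708 × 0.008152) = 5.087 m/day.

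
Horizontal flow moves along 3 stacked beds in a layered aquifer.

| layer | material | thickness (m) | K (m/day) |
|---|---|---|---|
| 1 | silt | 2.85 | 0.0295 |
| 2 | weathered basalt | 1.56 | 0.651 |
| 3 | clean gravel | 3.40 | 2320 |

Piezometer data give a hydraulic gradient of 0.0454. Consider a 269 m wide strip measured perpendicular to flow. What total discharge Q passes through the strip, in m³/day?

Flow is parallel to layering, so each bed carries its own Darcy discharge and the transmissivities add.
Σ(K_i·b_i) = 0.0295×2.85 + 0.651×1.56 + 2320×3.40 = 7889 m²/day.
Hydraulic gradient i = 0.0454.
Q = Σ(K_i·b_i) · W · i = 7889 × 269 × 0.04540 = 96346 m³/day.

96300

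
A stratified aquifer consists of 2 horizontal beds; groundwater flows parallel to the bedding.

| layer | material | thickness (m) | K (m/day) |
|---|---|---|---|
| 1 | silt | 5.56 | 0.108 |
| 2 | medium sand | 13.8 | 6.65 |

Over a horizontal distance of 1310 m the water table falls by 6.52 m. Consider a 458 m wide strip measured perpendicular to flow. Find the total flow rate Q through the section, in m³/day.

211

Flow is parallel to layering, so each bed carries its own Darcy discharge and the transmissivities add.
Σ(K_i·b_i) = 0.108×5.56 + 6.65×13.8 = 92.37 m²/day.
Hydraulic gradient i = Δh / L = 6.52 / 1310 = 0.004977.
Q = Σ(K_i·b_i) · W · i = 92.37 × 458 × 0.004977 = 210.6 m³/day.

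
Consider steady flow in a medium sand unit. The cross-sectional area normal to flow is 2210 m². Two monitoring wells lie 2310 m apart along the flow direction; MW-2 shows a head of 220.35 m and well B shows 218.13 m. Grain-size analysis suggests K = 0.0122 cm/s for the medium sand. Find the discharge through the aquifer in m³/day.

22.4

Convert K: 0.0122 cm/s × 864 = 10.54 m/day.
Hydraulic gradient i = (220.35 − 218.13) / 2310 = 2.22 / 2310 = 0.0009610.
Darcy's law: Q = K · A · i = 10.54 × 2210 × 0.0009610 = 22.39 m³/day.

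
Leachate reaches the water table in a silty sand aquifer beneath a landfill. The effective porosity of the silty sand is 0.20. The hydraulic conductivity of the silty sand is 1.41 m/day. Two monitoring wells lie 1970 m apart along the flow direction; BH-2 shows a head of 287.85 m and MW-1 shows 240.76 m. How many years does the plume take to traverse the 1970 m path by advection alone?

Hydraulic gradient i = (287.85 − 240.76) / 1970 = 47.09 / 1970 = 0.02390.
Darcy flux q = K · i = 1.410 × 0.02390 = 0.03370 m/day.
Seepage velocity v = q / n_e = 0.03370 / 0.20 = 0.1685 m/day.
Travel time t = L / v = 1970 / 0.1685 = 11690 days = 32.01 years.

32.0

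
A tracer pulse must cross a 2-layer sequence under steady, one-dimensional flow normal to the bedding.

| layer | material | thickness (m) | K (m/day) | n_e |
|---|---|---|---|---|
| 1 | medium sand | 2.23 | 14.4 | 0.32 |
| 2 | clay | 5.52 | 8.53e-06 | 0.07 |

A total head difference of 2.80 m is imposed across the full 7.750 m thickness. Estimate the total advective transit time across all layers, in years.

With flow normal to the layers, continuity requires the same specific discharge q through every layer.
Σ(b_i/K_i) = 2.23/14.4 + 5.52/8.53e-06 = 6.471e+05 d.
q = Δh / Σ(b_i/K_i) = 2.80 / 6.471e+05 = 4.327e-06 m/day.
In each layer the seepage velocity is v_i = q/n_i, so the layer transit time is t_i = b_i·n_i / q:
  layer 1 (medium sand): t_1 = 2.23 × 0.32 / 4.327e-06 = 1.649e+05 d
  layer 2 (clay): t_2 = 5.52 × 0.07 / 4.327e-06 = 89304 d
Total t = Σ t_i = 2.542e+05 days = 696.0 years.

696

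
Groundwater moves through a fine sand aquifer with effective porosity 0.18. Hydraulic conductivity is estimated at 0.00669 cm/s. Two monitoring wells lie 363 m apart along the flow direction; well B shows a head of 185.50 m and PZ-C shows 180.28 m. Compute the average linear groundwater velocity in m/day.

Convert K: 0.00669 cm/s × 864 = 5.780 m/day.
Hydraulic gradient i = (185.50 − 180.28) / 363 = 5.22 / 363 = 0.01438.
Darcy flux q = K · i = 5.780 × 0.01438 = 0.08312 m/day.
Seepage velocity v = q / n_e = 0.08312 / 0.18 = 0.4618 m/day.

0.462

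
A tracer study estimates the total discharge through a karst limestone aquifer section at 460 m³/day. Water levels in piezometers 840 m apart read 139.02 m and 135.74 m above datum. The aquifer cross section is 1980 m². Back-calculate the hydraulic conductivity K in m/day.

Hydraulic gradient i = (139.02 − 135.74) / 840 = 3.28 / 840 = 0.003905.
From Q = K·A·i, K = Q / (A·i) = 460 / (1980 × 0.003905) = 59.50 m/day.

59.5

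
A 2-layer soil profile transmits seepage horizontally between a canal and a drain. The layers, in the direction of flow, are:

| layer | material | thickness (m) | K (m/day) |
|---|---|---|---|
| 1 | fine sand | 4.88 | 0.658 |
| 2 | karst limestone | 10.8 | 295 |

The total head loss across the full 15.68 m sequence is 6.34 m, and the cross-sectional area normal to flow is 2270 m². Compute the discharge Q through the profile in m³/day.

1930

Flow is perpendicular to layering, so the layers act in series and the equivalent K is the thickness-weighted harmonic mean.
Total thickness L = 4.88 + 10.8 = 15.68 m.
Σ(b_i/K_i) = 4.88/0.658 + 10.8/295 = 7.453 d.
K_eq = L / Σ(b_i/K_i) = 15.68 / 7.453 = 2.104 m/day.
Q = K_eq · A · (Δh/L) = 2.104 × 2270 × (6.34/15.68) = 1931 m³/day.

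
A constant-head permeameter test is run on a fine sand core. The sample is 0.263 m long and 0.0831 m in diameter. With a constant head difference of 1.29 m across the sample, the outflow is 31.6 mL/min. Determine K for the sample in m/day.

1.71

Cross-sectional area A = π·(d/2)² = π × (0.0831/2)² = 0.005424 m².
Convert discharge: 31.6 mL/min = 5.267e-07 m³/s.
Darcy's law rearranged: K = Q·L / (A·Δh) = 5.267e-07 × 0.263 / (0.005424 × 1.29) = 1.980e-05 m/s = 1.711 m/day.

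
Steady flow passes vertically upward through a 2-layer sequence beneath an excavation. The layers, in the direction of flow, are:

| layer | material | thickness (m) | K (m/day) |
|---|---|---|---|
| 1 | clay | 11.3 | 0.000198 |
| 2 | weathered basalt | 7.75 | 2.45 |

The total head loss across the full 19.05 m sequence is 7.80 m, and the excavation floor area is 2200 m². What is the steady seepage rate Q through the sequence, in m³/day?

Flow is perpendicular to layering, so the layers act in series and the equivalent K is the thickness-weighted harmonic mean.
Total thickness L = 11.3 + 7.75 = 19.05 m.
Σ(b_i/K_i) = 11.3/0.000198 + 7.75/2.45 = 57074 d.
K_eq = L / Σ(b_i/K_i) = 19.05 / 57074 = 0.0003338 m/day.
Q = K_eq · A · (Δh/L) = 0.0003338 × 2200 × (7.80/19.05) = 0.3007 m³/day.

0.301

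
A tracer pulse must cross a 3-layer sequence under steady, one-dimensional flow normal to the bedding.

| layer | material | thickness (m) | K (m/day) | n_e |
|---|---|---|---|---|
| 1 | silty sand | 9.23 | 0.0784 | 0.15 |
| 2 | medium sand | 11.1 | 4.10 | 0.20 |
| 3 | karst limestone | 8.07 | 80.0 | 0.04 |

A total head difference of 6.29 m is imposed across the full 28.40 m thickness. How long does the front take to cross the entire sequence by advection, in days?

With flow normal to the layers, continuity requires the same specific discharge q through every layer.
Σ(b_i/K_i) = 9.23/0.0784 + 11.1/4.10 + 8.07/80.0 = 120.5 d.
q = Δh / Σ(b_i/K_i) = 6.29 / 120.5 = 0.05218 m/day.
In each layer the seepage velocity is v_i = q/n_i, so the layer transit time is t_i = b_i·n_i / q:
  layer 1 (silty sand): t_1 = 9.23 × 0.15 / 0.05218 = 26.53 d
  layer 2 (medium sand): t_2 = 11.1 × 0.20 / 0.05218 = 42.54 d
  layer 3 (karst limestone): t_3 = 8.07 × 0.04 / 0.05218 = 6.186 d
Total t = Σ t_i = 75.26 days.

75.3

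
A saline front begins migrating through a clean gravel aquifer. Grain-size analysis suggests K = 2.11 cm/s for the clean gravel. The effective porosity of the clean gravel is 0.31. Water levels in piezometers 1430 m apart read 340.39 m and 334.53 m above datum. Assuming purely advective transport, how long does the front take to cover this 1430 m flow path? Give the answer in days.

Convert K: 2.11 cm/s × 864 = 1823 m/day.
Hydraulic gradient i = (340.39 − 334.53) / 1430 = 5.86 / 1430 = 0.004098.
Darcy flux q = K · i = 1823 × 0.004098 = 7.471 m/day.
Seepage velocity v = q / n_e = 7.471 / 0.31 = 24.10 m/day.
Travel time t = L / v = 1430 / 24.10 = 59.34 days.

59.3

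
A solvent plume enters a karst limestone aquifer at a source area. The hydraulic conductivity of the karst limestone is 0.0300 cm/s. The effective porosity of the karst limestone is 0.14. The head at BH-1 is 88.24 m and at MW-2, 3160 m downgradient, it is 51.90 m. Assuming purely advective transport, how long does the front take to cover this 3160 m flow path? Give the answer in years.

Convert K: 0.0300 cm/s × 864 = 25.92 m/day.
Hydraulic gradient i = (88.24 − 51.90) / 3160 = 36.34 / 3160 = 0.01150.
Darcy flux q = K · i = 25.92 × 0.01150 = 0.2981 m/day.
Seepage velocity v = q / n_e = 0.2981 / 0.14 = 2.129 m/day.
Travel time t = L / v = 3160 / 2.129 = 1484 days = 4.063 years.

4.06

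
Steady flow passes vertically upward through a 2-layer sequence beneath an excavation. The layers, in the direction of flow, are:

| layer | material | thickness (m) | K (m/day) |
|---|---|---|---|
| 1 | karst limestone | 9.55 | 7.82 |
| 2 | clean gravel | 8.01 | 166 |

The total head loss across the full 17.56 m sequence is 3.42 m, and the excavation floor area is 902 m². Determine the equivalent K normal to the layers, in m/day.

13.8

Flow is perpendicular to layering, so the layers act in series and the equivalent K is the thickness-weighted harmonic mean.
Total thickness L = 9.55 + 8.01 = 17.56 m.
Σ(b_i/K_i) = 9.55/7.82 + 8.01/166 = 1.269 d.
K_eq = L / Σ(b_i/K_i) = 17.56 / 1.269 = 13.83 m/day.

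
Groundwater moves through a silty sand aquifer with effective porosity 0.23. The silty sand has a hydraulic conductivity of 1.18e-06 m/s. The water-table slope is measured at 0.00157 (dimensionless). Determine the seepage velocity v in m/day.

Convert K: 1.18e-06 m/s × 86400 = 0.1020 m/day.
Hydraulic gradient i = 0.00157.
Darcy flux q = K · i = 0.1020 × 0.001570 = 0.0001601 m/day.
Seepage velocity v = q / n_e = 0.0001601 / 0.23 = 0.0006959 m/day.

0.000696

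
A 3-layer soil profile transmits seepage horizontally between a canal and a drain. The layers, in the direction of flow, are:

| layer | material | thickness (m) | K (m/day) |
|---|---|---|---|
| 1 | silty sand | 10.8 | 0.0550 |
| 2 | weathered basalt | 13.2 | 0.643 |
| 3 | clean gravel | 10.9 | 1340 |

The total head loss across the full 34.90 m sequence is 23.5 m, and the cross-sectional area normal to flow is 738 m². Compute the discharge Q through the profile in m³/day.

Flow is perpendicular to layering, so the layers act in series and the equivalent K is the thickness-weighted harmonic mean.
Total thickness L = 10.8 + 13.2 + 10.9 = 34.90 m.
Σ(b_i/K_i) = 10.8/0.0550 + 13.2/0.643 + 10.9/1340 = 216.9 d.
K_eq = L / Σ(b_i/K_i) = 34.90 / 216.9 = 0.1609 m/day.
Q = K_eq · A · (Δh/L) = 0.1609 × 738 × (23.5/34.90) = 79.96 m³/day.

80.0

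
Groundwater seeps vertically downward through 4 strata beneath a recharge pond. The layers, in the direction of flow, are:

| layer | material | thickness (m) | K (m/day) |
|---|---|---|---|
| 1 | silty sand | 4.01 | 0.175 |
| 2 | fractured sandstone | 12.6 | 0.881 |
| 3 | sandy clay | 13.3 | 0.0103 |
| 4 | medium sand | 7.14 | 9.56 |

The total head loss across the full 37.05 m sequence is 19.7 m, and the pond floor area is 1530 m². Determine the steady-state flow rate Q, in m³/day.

22.7

Flow is perpendicular to layering, so the layers act in series and the equivalent K is the thickness-weighted harmonic mean.
Total thickness L = 4.01 + 12.6 + 13.3 + 7.14 = 37.05 m.
Σ(b_i/K_i) = 4.01/0.175 + 12.6/0.881 + 13.3/0.0103 + 7.14/9.56 = 1329 d.
K_eq = L / Σ(b_i/K_i) = 37.05 / 1329 = 0.02787 m/day.
Q = K_eq · A · (Δh/L) = 0.02787 × 1530 × (19.7/37.05) = 22.68 m³/day.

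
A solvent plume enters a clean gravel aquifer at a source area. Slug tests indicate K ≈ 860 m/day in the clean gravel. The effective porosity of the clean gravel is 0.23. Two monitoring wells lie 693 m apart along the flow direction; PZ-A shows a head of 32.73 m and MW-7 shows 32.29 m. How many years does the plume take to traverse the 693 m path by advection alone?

Hydraulic gradient i = (32.73 − 32.29) / 693 = 0.44 / 693 = 0.0006349.
Darcy flux q = K · i = 860.0 × 0.0006349 = 0.5460 m/day.
Seepage velocity v = q / n_e = 0.5460 / 0.23 = 2.374 m/day.
Travel time t = L / v = 693 / 2.374 = 291.9 days = 0.7992 years.

0.799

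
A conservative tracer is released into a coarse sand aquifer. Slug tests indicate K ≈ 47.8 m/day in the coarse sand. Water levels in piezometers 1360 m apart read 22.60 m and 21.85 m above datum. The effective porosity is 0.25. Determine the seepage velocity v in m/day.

Hydraulic gradient i = (22.60 − 21.85) / 1360 = 0.75 / 1360 = 0.0005515.
Darcy flux q = K · i = 47.80 × 0.0005515 = 0.02636 m/day.
Seepage velocity v = q / n_e = 0.02636 / 0.25 = 0.1054 m/day.

0.105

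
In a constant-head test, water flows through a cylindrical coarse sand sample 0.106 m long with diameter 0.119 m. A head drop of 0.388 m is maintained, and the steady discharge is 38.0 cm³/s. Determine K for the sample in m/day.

Cross-sectional area A = π·(d/2)² = π × (0.119/2)² = 0.01112 m².
Convert discharge: 38.0 cm³/s = 3.800e-05 m³/s.
Darcy's law rearranged: K = Q·L / (A·Δh) = 3.800e-05 × 0.106 / (0.01112 × 0.388) = 0.0009334 m/s = 80.65 m/day.

80.6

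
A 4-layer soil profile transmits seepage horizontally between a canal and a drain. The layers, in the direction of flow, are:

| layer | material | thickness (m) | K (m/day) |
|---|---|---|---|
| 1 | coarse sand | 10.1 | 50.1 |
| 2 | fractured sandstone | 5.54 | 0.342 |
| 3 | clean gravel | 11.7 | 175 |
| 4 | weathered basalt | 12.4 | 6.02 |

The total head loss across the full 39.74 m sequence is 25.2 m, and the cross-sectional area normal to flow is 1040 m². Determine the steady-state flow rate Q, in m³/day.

Flow is perpendicular to layering, so the layers act in series and the equivalent K is the thickness-weighted harmonic mean.
Total thickness L = 10.1 + 5.54 + 11.7 + 12.4 = 39.74 m.
Σ(b_i/K_i) = 10.1/50.1 + 5.54/0.342 + 11.7/175 + 12.4/6.02 = 18.53 d.
K_eq = L / Σ(b_i/K_i) = 39.74 / 18.53 = 2.145 m/day.
Q = K_eq · A · (Δh/L) = 2.145 × 1040 × (25.2/39.74) = 1415 m³/day.

1410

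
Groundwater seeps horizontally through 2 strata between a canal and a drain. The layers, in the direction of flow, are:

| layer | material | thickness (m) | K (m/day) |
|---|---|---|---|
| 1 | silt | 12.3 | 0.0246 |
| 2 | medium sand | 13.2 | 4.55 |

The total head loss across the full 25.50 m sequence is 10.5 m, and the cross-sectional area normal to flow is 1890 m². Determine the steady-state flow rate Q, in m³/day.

Flow is perpendicular to layering, so the layers act in series and the equivalent K is the thickness-weighted harmonic mean.
Total thickness L = 12.3 + 13.2 = 25.50 m.
Σ(b_i/K_i) = 12.3/0.0246 + 13.2/4.55 = 502.9 d.
K_eq = L / Σ(b_i/K_i) = 25.50 / 502.9 = 0.05071 m/day.
Q = K_eq · A · (Δh/L) = 0.05071 × 1890 × (10.5/25.50) = 39.46 m³/day.

39.5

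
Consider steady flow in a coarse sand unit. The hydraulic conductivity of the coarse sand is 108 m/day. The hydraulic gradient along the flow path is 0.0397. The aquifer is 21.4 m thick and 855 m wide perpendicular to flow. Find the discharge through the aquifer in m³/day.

78500

Cross-sectional area A = 855 × 21.4 = 18297 m².
Hydraulic gradient i = 0.0397.
Darcy's law: Q = K · A · i = 108.0 × 18297 × 0.03970 = 78450 m³/day.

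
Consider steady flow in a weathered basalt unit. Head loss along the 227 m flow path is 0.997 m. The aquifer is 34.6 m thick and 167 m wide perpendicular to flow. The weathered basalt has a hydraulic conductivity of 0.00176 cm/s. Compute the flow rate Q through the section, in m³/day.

Convert K: 0.00176 cm/s × 864 = 1.521 m/day.
Cross-sectional area A = 167 × 34.6 = 5778 m².
Hydraulic gradient i = Δh / L = 0.997 / 227 = 0.004392.
Darcy's law: Q = K · A · i = 1.521 × 5778 × 0.004392 = 38.59 m³/day.

38.6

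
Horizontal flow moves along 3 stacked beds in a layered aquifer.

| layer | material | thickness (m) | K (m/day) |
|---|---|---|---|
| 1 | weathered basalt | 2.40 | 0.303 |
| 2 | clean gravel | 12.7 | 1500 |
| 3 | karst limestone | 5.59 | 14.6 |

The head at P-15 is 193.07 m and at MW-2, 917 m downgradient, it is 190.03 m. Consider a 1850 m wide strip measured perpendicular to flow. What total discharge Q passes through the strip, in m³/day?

117000

Flow is parallel to layering, so each bed carries its own Darcy discharge and the transmissivities add.
Σ(K_i·b_i) = 0.303×2.40 + 1500×12.7 + 14.6×5.59 = 19132 m²/day.
Hydraulic gradient i = (193.07 − 190.03) / 917 = 3.04 / 917 = 0.003315.
Q = Σ(K_i·b_i) · W · i = 19132 × 1850 × 0.003315 = 1.173e+05 m³/day.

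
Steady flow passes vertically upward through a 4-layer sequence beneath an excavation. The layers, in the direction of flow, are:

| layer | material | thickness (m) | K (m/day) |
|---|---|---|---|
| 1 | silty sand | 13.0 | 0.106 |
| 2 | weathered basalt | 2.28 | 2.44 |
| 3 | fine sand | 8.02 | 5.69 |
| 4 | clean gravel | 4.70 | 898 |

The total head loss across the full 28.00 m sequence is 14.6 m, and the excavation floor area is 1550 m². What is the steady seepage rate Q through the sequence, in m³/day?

181

Flow is perpendicular to layering, so the layers act in series and the equivalent K is the thickness-weighted harmonic mean.
Total thickness L = 13.0 + 2.28 + 8.02 + 4.70 = 28.00 m.
Σ(b_i/K_i) = 13.0/0.106 + 2.28/2.44 + 8.02/5.69 + 4.70/898 = 125.0 d.
K_eq = L / Σ(b_i/K_i) = 28.00 / 125.0 = 0.2240 m/day.
Q = K_eq · A · (Δh/L) = 0.2240 × 1550 × (14.6/28.00) = 181.1 m³/day.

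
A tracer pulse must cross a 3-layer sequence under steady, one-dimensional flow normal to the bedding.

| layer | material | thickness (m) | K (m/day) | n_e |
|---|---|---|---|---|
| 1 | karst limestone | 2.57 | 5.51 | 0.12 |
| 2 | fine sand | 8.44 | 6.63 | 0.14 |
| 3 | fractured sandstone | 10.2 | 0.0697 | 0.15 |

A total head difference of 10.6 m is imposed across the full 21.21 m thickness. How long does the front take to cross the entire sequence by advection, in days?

42.2

With flow normal to the layers, continuity requires the same specific discharge q through every layer.
Σ(b_i/K_i) = 2.57/5.51 + 8.44/6.63 + 10.2/0.0697 = 148.1 d.
q = Δh / Σ(b_i/K_i) = 10.6 / 148.1 = 0.07158 m/day.
In each layer the seepage velocity is v_i = q/n_i, so the layer transit time is t_i = b_i·n_i / q:
  layer 1 (karst limestone): t_1 = 2.57 × 0.12 / 0.07158 = 4.308 d
  layer 2 (fine sand): t_2 = 8.44 × 0.14 / 0.07158 = 16.51 d
  layer 3 (fractured sandstone): t_3 = 10.2 × 0.15 / 0.07158 = 21.37 d
Total t = Σ t_i = 42.19 days.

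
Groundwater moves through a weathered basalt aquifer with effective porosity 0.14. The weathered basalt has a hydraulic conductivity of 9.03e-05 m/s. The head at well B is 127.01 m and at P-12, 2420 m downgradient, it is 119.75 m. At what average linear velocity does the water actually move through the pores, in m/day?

0.167

Convert K: 9.03e-05 m/s × 86400 = 7.802 m/day.
Hydraulic gradient i = (127.01 − 119.75) / 2420 = 7.26 / 2420 = 0.003000.
Darcy flux q = K · i = 7.802 × 0.003000 = 0.02341 m/day.
Seepage velocity v = q / n_e = 0.02341 / 0.14 = 0.1672 m/day.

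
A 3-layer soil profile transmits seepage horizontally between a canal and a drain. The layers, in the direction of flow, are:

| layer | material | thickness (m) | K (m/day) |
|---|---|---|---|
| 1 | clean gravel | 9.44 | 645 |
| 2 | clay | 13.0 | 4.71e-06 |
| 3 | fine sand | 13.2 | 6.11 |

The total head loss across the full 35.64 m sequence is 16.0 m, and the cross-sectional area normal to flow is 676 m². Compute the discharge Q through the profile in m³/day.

Flow is perpendicular to layering, so the layers act in series and the equivalent K is the thickness-weighted harmonic mean.
Total thickness L = 9.44 + 13.0 + 13.2 = 35.64 m.
Σ(b_i/K_i) = 9.44/645 + 13.0/4.71e-06 + 13.2/6.11 = 2.760e+06 d.
K_eq = L / Σ(b_i/K_i) = 35.64 / 2.760e+06 = 1.291e-05 m/day.
Q = K_eq · A · (Δh/L) = 1.291e-05 × 676 × (16.0/35.64) = 0.003919 m³/day.

0.00392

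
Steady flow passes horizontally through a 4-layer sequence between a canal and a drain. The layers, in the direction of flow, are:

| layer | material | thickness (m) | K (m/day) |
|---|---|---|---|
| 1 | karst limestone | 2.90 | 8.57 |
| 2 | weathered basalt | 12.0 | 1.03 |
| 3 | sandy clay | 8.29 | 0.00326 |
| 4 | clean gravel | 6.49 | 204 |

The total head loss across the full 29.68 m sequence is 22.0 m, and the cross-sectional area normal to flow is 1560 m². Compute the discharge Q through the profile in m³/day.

13.4

Flow is perpendicular to layering, so the layers act in series and the equivalent K is the thickness-weighted harmonic mean.
Total thickness L = 2.90 + 12.0 + 8.29 + 6.49 = 29.68 m.
Σ(b_i/K_i) = 2.90/8.57 + 12.0/1.03 + 8.29/0.00326 + 6.49/204 = 2555 d.
K_eq = L / Σ(b_i/K_i) = 29.68 / 2555 = 0.01162 m/day.
Q = K_eq · A · (Δh/L) = 0.01162 × 1560 × (22.0/29.68) = 13.43 m³/day.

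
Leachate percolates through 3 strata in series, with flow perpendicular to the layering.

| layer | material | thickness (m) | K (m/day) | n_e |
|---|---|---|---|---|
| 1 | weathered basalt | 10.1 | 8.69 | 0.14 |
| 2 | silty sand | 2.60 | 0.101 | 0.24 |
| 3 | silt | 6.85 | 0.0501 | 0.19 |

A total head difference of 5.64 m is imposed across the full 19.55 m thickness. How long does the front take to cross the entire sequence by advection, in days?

With flow normal to the layers, continuity requires the same specific discharge q through every layer.
Σ(b_i/K_i) = 10.1/8.69 + 2.60/0.101 + 6.85/0.0501 = 163.6 d.
q = Δh / Σ(b_i/K_i) = 5.64 / 163.6 = 0.03447 m/day.
In each layer the seepage velocity is v_i = q/n_i, so the layer transit time is t_i = b_i·n_i / q:
  layer 1 (weathered basalt): t_1 = 10.1 × 0.14 / 0.03447 = 41.02 d
  layer 2 (silty sand): t_2 = 2.60 × 0.24 / 0.03447 = 18.10 d
  layer 3 (silt): t_3 = 6.85 × 0.19 / 0.03447 = 37.76 d
Total t = Σ t_i = 96.89 days.

96.9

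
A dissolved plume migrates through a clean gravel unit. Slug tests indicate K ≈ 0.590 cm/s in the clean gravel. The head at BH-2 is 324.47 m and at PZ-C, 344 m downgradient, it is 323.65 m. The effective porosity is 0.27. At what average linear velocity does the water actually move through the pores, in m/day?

Convert K: 0.590 cm/s × 864 = 509.8 m/day.
Hydraulic gradient i = (324.47 − 323.65) / 344 = 0.82 / 344 = 0.002384.
Darcy flux q = K · i = 509.8 × 0.002384 = 1.215 m/day.
Seepage velocity v = q / n_e = 1.215 / 0.27 = 4.500 m/day.

4.50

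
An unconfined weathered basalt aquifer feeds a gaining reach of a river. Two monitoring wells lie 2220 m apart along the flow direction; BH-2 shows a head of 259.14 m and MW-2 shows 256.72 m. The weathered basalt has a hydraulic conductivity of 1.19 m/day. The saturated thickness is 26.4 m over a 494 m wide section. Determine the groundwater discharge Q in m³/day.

16.9

Cross-sectional area A = 494 × 26.4 = 13042 m².
Hydraulic gradient i = (259.14 − 256.72) / 2220 = 2.42 / 2220 = 0.001090.
Darcy's law: Q = K · A · i = 1.190 × 13042 × 0.001090 = 16.92 m³/day.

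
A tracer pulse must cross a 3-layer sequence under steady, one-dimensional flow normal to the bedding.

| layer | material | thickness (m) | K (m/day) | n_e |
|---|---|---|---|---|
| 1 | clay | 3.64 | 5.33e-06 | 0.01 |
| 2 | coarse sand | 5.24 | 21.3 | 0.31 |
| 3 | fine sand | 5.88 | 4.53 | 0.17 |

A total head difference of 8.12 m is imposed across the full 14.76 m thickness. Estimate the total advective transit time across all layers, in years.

With flow normal to the layers, continuity requires the same specific discharge q through every layer.
Σ(b_i/K_i) = 3.64/5.33e-06 + 5.24/21.3 + 5.88/4.53 = 6.829e+05 d.
q = Δh / Σ(b_i/K_i) = 8.12 / 6.829e+05 = 1.189e-05 m/day.
In each layer the seepage velocity is v_i = q/n_i, so the layer transit time is t_i = b_i·n_i / q:
  layer 1 (clay): t_1 = 3.64 × 0.01 / 1.189e-05 = 3061 d
  layer 2 (coarse sand): t_2 = 5.24 × 0.31 / 1.189e-05 = 1.366e+05 d
  layer 3 (fine sand): t_3 = 5.88 × 0.17 / 1.189e-05 = 84071 d
Total t = Σ t_i = 2.238e+05 days = 612.6 years.

613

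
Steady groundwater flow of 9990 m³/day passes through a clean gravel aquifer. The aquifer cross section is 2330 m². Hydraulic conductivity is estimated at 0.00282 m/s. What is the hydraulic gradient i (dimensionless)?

0.0176

Convert K: 0.00282 m/s × 86400 = 243.6 m/day.
From Q = K·A·i, i = Q / (K·A) = 9990 / (243.6 × 2330) = 0.01760.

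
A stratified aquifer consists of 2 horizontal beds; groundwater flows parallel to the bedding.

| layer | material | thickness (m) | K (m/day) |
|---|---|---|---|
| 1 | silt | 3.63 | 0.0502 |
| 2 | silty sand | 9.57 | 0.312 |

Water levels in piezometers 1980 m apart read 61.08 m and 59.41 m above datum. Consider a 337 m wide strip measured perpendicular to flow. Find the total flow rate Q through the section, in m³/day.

0.900

Flow is parallel to layering, so each bed carries its own Darcy discharge and the transmissivities add.
Σ(K_i·b_i) = 0.0502×3.63 + 0.312×9.57 = 3.168 m²/day.
Hydraulic gradient i = (61.08 − 59.41) / 1980 = 1.67 / 1980 = 0.0008434.
Q = Σ(K_i·b_i) · W · i = 3.168 × 337 × 0.0008434 = 0.9005 m³/day.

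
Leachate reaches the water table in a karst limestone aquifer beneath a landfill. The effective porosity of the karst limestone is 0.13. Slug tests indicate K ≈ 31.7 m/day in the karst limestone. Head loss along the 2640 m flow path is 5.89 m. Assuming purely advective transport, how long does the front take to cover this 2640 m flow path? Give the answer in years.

Hydraulic gradient i = Δh / L = 5.89 / 2640 = 0.002231.
Darcy flux q = K · i = 31.70 × 0.002231 = 0.07072 m/day.
Seepage velocity v = q / n_e = 0.07072 / 0.13 = 0.5440 m/day.
Travel time t = L / v = 2640 / 0.5440 = 4853 days = 13.29 years.

13.3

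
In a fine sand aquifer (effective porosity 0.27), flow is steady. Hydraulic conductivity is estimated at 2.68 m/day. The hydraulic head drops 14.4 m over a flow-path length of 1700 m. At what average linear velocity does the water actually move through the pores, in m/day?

0.0841

Hydraulic gradient i = Δh / L = 14.4 / 1700 = 0.008471.
Darcy flux q = K · i = 2.680 × 0.008471 = 0.02270 m/day.
Seepage velocity v = q / n_e = 0.02270 / 0.27 = 0.08408 m/day.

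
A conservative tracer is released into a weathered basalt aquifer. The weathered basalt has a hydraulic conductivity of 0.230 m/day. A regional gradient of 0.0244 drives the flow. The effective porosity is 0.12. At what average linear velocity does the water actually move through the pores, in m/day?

Hydraulic gradient i = 0.0244.
Darcy flux q = K · i = 0.2300 × 0.02440 = 0.005612 m/day.
Seepage velocity v = q / n_e = 0.005612 / 0.12 = 0.04677 m/day.

0.0468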